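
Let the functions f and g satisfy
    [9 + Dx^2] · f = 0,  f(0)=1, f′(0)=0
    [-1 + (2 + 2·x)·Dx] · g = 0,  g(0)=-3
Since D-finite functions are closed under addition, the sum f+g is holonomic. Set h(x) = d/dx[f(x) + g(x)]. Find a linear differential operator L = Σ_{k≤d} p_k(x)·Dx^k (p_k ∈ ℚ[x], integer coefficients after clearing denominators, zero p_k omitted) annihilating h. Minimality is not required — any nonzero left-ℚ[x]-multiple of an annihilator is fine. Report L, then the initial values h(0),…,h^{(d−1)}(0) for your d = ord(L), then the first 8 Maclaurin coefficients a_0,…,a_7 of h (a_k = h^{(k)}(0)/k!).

L = (-153 - 216·x - 108·x^2) + (-234 - 666·x - 648·x^2 - 216·x^3)·Dx + (-17 - 24·x - 12·x^2)·Dx^2 + (-26 - 74·x - 72·x^2 - 24·x^3)·Dx^3  (order 3).
h: a_k = -3/2, -33/4, -9/16, 447/32, -105/256, -14607/2560, -693/2048, 231669/143360, …
ICs: h(0) = -3/2, h′(0) = -33/4, h′′(0) = -9/8.

f: a_k = 1, 0, -9/2, 0, 27/8, 0, -81/80, 0, …
g: a_k = -3, -3/2, 3/8, -3/16, 15/128, -21/256, 63/1024, -99/2048, …
L₀ := lclm(L_f,L_g); ord L₀ ≤ 2+1.
Differentiate: ansatz ord ≤ ord L₀ ⇒ L.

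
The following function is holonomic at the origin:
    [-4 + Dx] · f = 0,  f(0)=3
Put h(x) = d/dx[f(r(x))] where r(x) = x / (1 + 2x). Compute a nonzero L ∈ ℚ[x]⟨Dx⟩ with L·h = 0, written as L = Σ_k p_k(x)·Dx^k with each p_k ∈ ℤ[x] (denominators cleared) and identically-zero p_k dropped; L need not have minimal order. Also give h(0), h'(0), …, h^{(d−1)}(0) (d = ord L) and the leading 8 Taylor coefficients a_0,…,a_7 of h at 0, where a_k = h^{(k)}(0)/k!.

L = -8·x + (-1 - 4·x - 4·x^2)·Dx  (order 1).
h: a_k = 12, 0, -48, 128, -192, 512/5, 1280/3, -65536/35, …
ICs: h(0) = 12.

f: a_k = 3, 12, 24, 32, 32, 128/5, 256/15, 1024/105, …
Substitute x→r, Dx→(1/r')Dx; clear ⇒ L₀.
h=h₀': d/dx-closure on L₀ ⇒ L.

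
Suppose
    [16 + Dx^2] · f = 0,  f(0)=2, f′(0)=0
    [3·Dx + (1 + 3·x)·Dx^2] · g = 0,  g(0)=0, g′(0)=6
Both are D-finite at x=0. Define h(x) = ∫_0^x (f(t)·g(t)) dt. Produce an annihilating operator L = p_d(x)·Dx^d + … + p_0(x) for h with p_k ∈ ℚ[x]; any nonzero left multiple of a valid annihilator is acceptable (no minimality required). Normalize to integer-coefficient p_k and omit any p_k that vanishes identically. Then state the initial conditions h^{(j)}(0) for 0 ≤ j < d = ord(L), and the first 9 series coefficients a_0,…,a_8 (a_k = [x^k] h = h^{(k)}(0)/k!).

f: a_k = 2, 0, -16, 0, 64/3, 0, -512/45, 0, 1024/315, …
g: a_k = 0, 6, -9, 18, -81/2, 486/5, -243, 4374/7, -6561/4, …
h₀=f·g: eliminate ⇒ L₀, order ≤ 2·2.
Integrate: L := L₀·Dx.
L = (2272 + 127488·x + 781056·x^2 + 1769472·x^3 + 1327104·x^4)·Dx + (4416 + 50112·x + 165888·x^2 + 165888·x^3)·Dx^2 + (1022 + 19392·x + 102816·x^2 + 221184·x^3 + 165888·x^4)·Dx^3 + (276 + 3132·x + 10368·x^2 + 10368·x^3)·Dx^4 + (55 + 714·x + 3375·x^2 + 6912·x^3 + 5184·x^4)·Dx^5  (order 5).
h: a_k = 0, 0, 6, -6, -15, 63/5, 86/15, -30/7, 269/210, …
ICs: h(0) = 0, h′(0) = 0, h′′(0) = 12, h′′′(0) = -36, h′′′′(0) = -360.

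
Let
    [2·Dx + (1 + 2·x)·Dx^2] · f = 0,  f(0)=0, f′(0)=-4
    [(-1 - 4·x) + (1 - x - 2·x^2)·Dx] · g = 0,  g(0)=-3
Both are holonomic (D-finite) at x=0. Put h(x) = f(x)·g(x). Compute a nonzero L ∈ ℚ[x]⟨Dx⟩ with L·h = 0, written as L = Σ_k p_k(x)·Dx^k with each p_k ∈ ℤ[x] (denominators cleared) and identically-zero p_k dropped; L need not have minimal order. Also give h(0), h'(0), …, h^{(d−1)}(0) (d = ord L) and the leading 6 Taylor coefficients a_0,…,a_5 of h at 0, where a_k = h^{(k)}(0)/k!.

f: a_k = 0, -4, 4, -16/3, 8, -64/5, …
g: a_k = -3, -3, -9, -15, -33, -63, …
L₀ := L_f ⊗_s L_g (sym. prod.), ord ≤ 2.
L = (6 + 16·x) + (14·x + 20·x^2)·Dx + (-1 - x + 4·x^2 + 4·x^3)·Dx^2  (order 2).
h: a_k = 0, 12, 0, 40, 16, 672/5, …
ICs: h(0) = 0, h′(0) = 12.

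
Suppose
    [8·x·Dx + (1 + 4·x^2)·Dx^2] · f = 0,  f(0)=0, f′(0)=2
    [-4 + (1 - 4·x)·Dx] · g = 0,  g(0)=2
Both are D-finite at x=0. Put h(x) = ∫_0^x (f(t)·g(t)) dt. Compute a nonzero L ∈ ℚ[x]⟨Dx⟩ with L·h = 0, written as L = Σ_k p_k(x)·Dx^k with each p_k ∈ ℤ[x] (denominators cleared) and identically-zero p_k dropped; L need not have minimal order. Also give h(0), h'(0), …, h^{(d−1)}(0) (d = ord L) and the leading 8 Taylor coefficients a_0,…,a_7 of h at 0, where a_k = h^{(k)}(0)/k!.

f: a_k = 0, 2, 0, -8/3, 0, 32/5, 0, -128/7, …
g: a_k = 2, 8, 32, 128, 512, 2048, 8192, 32768, …
Product ⇒ symmetric product L₀, ord ≤ 2.
∫: right-multiply L₀ by Dx.
L = 32·x·Dx + (8 - 8·x + 64·x^2)·Dx^2 + (-1 + 4·x - 4·x^2 + 16·x^3)·Dx^3  (order 3).
h: a_k = 0, 0, 2, 16/3, 44/3, 704/15, 7136/45, 57088/105, …
ICs: h(0) = 0, h′(0) = 0, h′′(0) = 4.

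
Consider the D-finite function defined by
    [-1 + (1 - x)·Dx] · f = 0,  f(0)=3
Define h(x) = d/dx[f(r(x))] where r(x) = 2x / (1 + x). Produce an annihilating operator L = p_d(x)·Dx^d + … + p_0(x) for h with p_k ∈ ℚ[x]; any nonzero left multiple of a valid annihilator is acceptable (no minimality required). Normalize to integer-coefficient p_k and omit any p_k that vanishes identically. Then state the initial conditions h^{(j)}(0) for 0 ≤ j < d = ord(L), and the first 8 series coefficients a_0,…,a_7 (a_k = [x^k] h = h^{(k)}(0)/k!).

f: a_k = 3, 3, 3, 3, 3, 3, 3, 3, …
h₀=f(r): pull back L_f along r ⇒ L₀.
h=h₀': d/dx-closure on L₀ ⇒ L.
L = 2 + (-1 + x)·Dx  (order 1).
h: a_k = 6, 12, 18, 24, 30, 36, 42, 48, …
ICs: h(0) = 6.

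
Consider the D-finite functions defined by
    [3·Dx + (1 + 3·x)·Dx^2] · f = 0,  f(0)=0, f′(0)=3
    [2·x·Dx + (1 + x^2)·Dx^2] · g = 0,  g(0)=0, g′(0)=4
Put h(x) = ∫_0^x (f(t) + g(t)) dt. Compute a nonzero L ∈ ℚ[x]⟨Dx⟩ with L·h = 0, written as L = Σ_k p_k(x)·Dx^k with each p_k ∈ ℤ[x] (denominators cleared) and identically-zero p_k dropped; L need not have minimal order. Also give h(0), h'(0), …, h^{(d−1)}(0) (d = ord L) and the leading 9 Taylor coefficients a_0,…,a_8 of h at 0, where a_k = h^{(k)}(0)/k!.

f: a_k = 0, 3, -9/2, 9, -81/4, 243/5, -243/2, 2187/7, -6561/8, …
g: a_k = 0, 4, 0, -4/3, 0, 4/5, 0, -4/7, 0, …
Weyl lclm of L_f,L_g ⇒ L₀ (ord ≤ 4).
h=∫h₀ ⇒ L = L₀·Dx.
L = (-6 - 54·x + 18·x^2 + 18·x^3)·Dx^2 + (-20 - 12·x - 48·x^2 + 36·x^3 + 36·x^4)·Dx^3 + (-3 - 7·x + 6·x^2 + 2·x^3 + 9·x^4 + 9·x^5)·Dx^4  (order 4).
h: a_k = 0, 0, 7/2, -3/2, 23/12, -81/20, 247/30, -243/14, 2183/56, …
ICs: h(0) = 0, h′(0) = 0, h′′(0) = 7, h′′′(0) = -9.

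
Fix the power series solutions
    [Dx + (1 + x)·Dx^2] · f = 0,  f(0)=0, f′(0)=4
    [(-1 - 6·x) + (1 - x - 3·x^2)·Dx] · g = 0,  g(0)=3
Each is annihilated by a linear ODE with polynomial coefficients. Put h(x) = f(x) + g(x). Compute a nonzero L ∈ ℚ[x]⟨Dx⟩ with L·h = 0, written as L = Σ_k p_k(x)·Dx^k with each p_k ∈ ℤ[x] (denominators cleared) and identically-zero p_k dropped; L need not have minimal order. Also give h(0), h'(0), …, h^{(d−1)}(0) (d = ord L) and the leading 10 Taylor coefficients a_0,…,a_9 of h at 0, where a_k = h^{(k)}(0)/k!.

f: a_k = 0, 4, -2, 4/3, -1, 4/5, -2/3, 4/7, -1/2, 4/9, …
g: a_k = 3, 3, 12, 21, 57, 120, 291, 651, 1524, 3477, …
Sum ⇒ L₀ = lclm(L_f,L_g) in ℚ(x)⟨Dx⟩.
L = (-58 - 350·x - 636·x^2 - 756·x^3 - 324·x^4)·Dx + (-40 - 364·x - 976·x^2 - 1632·x^3 - 1530·x^4 - 540·x^5)·Dx^2 + (9 + 31·x + 27·x^2 - 115·x^3 - 345·x^4 - 333·x^5 - 108·x^6)·Dx^3  (order 3).
h: a_k = 3, 7, 10, 67/3, 56, 604/5, 871/3, 4561/7, 3047/2, 31297/9, …
ICs: h(0) = 3, h′(0) = 7, h′′(0) = 20.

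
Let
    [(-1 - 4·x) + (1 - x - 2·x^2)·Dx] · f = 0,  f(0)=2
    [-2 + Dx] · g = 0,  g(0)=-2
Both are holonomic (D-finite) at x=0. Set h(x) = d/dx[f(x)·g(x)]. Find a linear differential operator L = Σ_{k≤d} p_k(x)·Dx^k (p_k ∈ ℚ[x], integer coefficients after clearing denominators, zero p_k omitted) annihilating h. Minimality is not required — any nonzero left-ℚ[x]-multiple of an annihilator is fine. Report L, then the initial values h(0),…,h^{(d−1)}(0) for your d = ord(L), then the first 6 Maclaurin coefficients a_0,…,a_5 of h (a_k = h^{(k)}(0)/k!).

f: a_k = 2, 2, 6, 10, 22, 42, …
g: a_k = -2, -4, -4, -8/3, -4/3, -8/15, …
Product ⇒ symmetric product L₀, ord ≤ 1.
Derive L from L₀ (diff closure).
L = (14 + 16·x - 12·x^2 - 16·x^3 + 16·x^4) + (-3 + x + 12·x^2 - 8·x^4)·Dx  (order 1).
h: a_k = -12, -56, -172, -464, -3476/3, -41768/15, …
ICs: h(0) = -12.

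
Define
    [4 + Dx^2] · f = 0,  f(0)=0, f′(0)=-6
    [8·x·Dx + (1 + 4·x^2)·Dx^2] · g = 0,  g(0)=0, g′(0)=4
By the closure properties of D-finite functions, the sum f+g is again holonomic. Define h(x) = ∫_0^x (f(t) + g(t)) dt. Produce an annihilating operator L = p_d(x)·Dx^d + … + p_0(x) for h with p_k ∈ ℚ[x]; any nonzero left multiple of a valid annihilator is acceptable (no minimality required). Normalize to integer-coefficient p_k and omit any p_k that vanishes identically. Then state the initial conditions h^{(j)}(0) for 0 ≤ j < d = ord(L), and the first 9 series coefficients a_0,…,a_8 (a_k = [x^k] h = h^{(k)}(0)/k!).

f: a_k = 0, -6, 0, 4, 0, -4/5, 0, 8/105, 0, …
g: a_k = 0, 4, 0, -16/3, 0, 64/5, 0, -256/7, 0, …
f+g: L₀ = lclm(L_f,L_g), ord ≤ 2+2.
∫: right-multiply L₀ by Dx.
L = (-352·x + 1792·x^3 + 512·x^5)·Dx^2 + (-4 + 112·x^2 + 576·x^4 + 256·x^6)·Dx^3 + (-88·x + 448·x^3 + 128·x^5)·Dx^4 + (-1 + 28·x^2 + 144·x^4 + 64·x^6)·Dx^5  (order 5).
h: a_k = 0, 0, -1, 0, -1/3, 0, 2, 0, -479/105, …
ICs: h(0) = 0, h′(0) = 0, h′′(0) = -2, h′′′(0) = 0, h′′′′(0) = -8.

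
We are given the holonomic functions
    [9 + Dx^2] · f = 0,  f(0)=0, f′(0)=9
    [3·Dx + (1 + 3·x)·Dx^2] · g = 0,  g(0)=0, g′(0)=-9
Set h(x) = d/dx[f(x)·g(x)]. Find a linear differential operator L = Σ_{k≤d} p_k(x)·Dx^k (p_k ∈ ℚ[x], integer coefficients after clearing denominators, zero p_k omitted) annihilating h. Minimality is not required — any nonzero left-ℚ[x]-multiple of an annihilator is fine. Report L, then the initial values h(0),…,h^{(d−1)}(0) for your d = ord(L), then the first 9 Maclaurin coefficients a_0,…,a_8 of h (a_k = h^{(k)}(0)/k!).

f: a_k = 0, 9, 0, -27/2, 0, 243/40, 0, -729/560, 0, …
g: a_k = 0, -9, 27/2, -27, 243/4, -729/5, 729/2, -6561/7, 19683/8, …
h₀=f·g: eliminate ⇒ L₀, order ≤ 2·2.
h₀' ⇒ L via d/dx closure of L₀.
L = (-675 - 3564·x - 10206·x^2 + 8748·x^3 + 94041·x^4 + 157464·x^5 + 78732·x^6) + (-216 - 864·x + 1620·x^2 + 14580·x^3 + 29160·x^4 + 17496·x^5)·Dx + (-84 - 396·x - 378·x^2 + 5832·x^3 + 23814·x^4 + 34992·x^5 + 17496·x^6)·Dx^2 + (-24 - 96·x + 180·x^2 + 1620·x^3 + 3240·x^4 + 1944·x^5)·Dx^3 + (-1 + 84·x^2 + 540·x^3 + 1485·x^4 + 1944·x^5 + 972·x^6)·Dx^4  (order 4).
h: a_k = 0, -162, 729/2, -486, 3645/2, -24057/4, 1423737/80, -741393/14, 4428675/28, …
ICs: h(0) = 0, h′(0) = -162, h′′(0) = 729, h′′′(0) = -2916.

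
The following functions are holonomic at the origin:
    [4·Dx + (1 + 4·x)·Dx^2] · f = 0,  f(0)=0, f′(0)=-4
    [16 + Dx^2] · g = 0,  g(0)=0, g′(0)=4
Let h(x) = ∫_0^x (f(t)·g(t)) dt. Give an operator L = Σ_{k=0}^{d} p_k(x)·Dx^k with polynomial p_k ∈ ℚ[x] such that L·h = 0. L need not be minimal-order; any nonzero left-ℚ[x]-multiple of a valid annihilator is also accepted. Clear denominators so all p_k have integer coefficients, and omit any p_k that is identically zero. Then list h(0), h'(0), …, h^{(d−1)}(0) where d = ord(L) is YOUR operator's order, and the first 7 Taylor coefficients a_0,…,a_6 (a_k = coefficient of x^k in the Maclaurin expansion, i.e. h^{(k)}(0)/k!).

f: a_k = 0, -4, 8, -64/3, 64, -1024/5, 2048/3, …
g: a_k = 0, 4, 0, -32/3, 0, 128/15, 0, …
f·g: L₀ = L_f ⊗_s L_g, ord ≤ 2·2.
Integrate: L := L₀·Dx.
L = (-768 + 6144·x + 77824·x^2 + 262144·x^3 + 262144·x^4)·Dx + (256 + 5120·x + 24576·x^2 + 32768·x^3)·Dx^2 + (1280·x + 10752·x^2 + 32768·x^3 + 32768·x^4)·Dx^3 + (16 + 320·x + 1536·x^2 + 2048·x^3)·Dx^4 + (3 + 56·x + 368·x^2 + 1024·x^3 + 1024·x^4)·Dx^5  (order 5).
h: a_k = 0, 0, 0, -16/3, 8, -128/15, 256/9, …
ICs: h(0) = 0, h′(0) = 0, h′′(0) = 0, h′′′(0) = -32, h′′′′(0) = 192.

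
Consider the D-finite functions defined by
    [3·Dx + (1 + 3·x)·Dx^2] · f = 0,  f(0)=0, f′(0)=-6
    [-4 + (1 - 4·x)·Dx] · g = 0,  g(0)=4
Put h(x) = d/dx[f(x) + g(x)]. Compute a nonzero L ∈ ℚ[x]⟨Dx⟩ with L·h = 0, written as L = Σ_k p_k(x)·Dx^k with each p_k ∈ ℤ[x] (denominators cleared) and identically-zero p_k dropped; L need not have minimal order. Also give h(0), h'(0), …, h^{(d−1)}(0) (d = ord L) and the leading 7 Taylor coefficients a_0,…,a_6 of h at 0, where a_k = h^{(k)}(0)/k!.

L = (-432 - 288·x) + (-78 - 720·x - 576·x^2)·Dx + (11 + x - 144·x^2 - 144·x^3)·Dx^2  (order 2).
h: a_k = 10, 146, 714, 4258, 19994, 99762, 454378, …
ICs: h(0) = 10, h′(0) = 146.

f: a_k = 0, -6, 9, -18, 81/2, -486/5, 243, …
g: a_k = 4, 16, 64, 256, 1024, 4096, 16384, …
Weyl lclm of L_f,L_g ⇒ L₀ (ord ≤ 3).
Derive L from L₀ (diff closure).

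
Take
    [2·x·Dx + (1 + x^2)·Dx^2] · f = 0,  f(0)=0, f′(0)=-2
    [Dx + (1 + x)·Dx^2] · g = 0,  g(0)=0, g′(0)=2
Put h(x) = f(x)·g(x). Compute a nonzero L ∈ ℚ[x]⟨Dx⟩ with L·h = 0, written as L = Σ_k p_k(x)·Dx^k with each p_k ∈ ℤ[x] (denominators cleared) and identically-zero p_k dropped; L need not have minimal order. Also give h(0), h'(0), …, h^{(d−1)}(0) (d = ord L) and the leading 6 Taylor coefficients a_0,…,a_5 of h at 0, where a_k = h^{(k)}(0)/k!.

f: a_k = 0, -2, 0, 2/3, 0, -2/5, …
g: a_k = 0, 2, -1, 2/3, -1/2, 2/5, …
f·g: L₀ = L_f ⊗_s L_g, ord ≤ 2·2.
L = (24 + 44·x + 80·x^2 + 156·x^3 + 120·x^4 + 52·x^5 + 4·x^7)·Dx + (18 + 124·x + 308·x^2 + 484·x^3 + 544·x^4 + 372·x^5 + 140·x^6 + 12·x^7 + 14·x^8)·Dx^2 + (12 + 64·x + 192·x^2 + 312·x^3 + 360·x^4 + 312·x^5 + 192·x^6 + 72·x^7 + 12·x^8 + 8·x^9)·Dx^3 + (5 + 18·x + 37·x^2 + 56·x^3 + 66·x^4 + 60·x^5 + 42·x^6 + 24·x^7 + 9·x^8 + 2·x^9 + x^10)·Dx^4  (order 4).
h: a_k = 0, 0, -4, 2, 0, 1/3, …
ICs: h(0) = 0, h′(0) = 0, h′′(0) = -8, h′′′(0) = 12.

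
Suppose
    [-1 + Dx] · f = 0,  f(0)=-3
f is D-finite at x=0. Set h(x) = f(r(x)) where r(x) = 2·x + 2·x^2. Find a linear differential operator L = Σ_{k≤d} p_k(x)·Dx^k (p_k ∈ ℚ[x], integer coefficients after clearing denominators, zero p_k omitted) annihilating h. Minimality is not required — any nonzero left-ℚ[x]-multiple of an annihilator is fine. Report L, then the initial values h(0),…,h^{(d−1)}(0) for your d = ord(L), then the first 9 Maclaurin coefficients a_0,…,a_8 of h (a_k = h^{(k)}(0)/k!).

L = (-2 - 4·x) + Dx  (order 1).
h: a_k = -3, -6, -12, -16, -20, -104/5, -304/15, -1856/105, -1528/105, …
ICs: h(0) = -3.

f: a_k = -3, -3, -3/2, -1/2, -1/8, -1/40, -1/240, -1/1680, -1/13440, …
Substitute x→r, Dx→(1/r')Dx; clear ⇒ L₀.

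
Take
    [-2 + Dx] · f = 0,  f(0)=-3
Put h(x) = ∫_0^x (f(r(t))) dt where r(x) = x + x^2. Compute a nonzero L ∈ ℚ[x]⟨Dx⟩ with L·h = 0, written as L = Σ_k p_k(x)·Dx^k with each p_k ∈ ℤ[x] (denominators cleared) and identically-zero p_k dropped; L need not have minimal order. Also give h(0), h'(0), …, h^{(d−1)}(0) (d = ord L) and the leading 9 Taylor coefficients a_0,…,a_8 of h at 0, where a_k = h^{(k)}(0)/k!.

L = (-2 - 4·x)·Dx + Dx^2  (order 2).
h: a_k = 0, -3, -3, -4, -4, -4, -52/15, -304/105, -232/105, …
ICs: h(0) = 0, h′(0) = -3.

f: a_k = -3, -6, -6, -4, -2, -4/5, -4/15, -8/105, -2/105, …
L₀ from L_f via x↦r, Dx↦r'^{-1}Dx.
∫: right-multiply L₀ by Dx.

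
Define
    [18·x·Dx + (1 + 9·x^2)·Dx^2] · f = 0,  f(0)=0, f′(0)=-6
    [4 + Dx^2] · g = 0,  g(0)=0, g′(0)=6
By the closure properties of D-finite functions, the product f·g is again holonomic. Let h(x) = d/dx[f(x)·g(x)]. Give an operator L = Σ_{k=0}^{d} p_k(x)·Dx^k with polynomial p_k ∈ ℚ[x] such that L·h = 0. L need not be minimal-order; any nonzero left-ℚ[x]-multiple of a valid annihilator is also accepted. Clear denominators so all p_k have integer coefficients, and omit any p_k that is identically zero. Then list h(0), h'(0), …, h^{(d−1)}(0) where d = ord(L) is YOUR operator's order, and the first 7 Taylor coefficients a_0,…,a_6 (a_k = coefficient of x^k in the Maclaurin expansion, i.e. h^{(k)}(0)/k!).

L = (52480 + 1115424·x^2 + 18751824·x^4 + 15209856·x^6 + 3464208·x^8 - 11337408·x^10 + 34012224·x^12) + (31032·x + 1320624·x^3 + 10701720·x^5 + 13646880·x^7 + 18895680·x^9 + 34012224·x^11)·Dx + (13640 + 300780·x^2 + 4978584·x^4 + 5269212·x^6 + 3621672·x^8 + 2834352·x^10 + 17006112·x^12)·Dx^2 + (7758·x + 330156·x^3 + 2675430·x^5 + 3411720·x^7 + 4723920·x^9 + 8503056·x^11)·Dx^3 + (130 + 5481·x^2 + 72657·x^4 + 366687·x^6 + 688905·x^8 + 1417176·x^10 + 2125764·x^12)·Dx^4  (order 4).
h: a_k = 0, -72, 0, 528, 0, -3960, 0, …
ICs: h(0) = 0, h′(0) = -72, h′′(0) = 0, h′′′(0) = 3168.

f: a_k = 0, -6, 0, 18, 0, -486/5, 0, …
g: a_k = 0, 6, 0, -4, 0, 4/5, 0, …
h₀=f·g: eliminate ⇒ L₀, order ≤ 2·2.
h=h₀': d/dx-closure on L₀ ⇒ L.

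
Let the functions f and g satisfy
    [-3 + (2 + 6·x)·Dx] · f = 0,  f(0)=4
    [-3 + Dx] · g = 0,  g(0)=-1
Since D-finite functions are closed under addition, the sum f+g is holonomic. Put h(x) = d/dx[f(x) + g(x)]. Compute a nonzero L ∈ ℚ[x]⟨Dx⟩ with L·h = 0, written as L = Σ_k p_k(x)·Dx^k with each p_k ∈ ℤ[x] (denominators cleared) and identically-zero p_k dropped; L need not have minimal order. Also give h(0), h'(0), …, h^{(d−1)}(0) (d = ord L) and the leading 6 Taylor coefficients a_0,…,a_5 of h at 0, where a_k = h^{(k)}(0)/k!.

f: a_k = 4, 6, -9/2, 27/4, -405/32, 1701/64, …
g: a_k = -1, -3, -9/2, -9/2, -27/8, -81/40, …
Weyl lclm of L_f,L_g ⇒ L₀ (ord ≤ 2).
h₀' ⇒ L via d/dx closure of L₀.
L = (-15 - 18·x) + (-1 - 24·x - 36·x^2)·Dx + (2 + 10·x + 12·x^2)·Dx^2  (order 2).
h: a_k = 3, -18, 27/4, -513/8, 7857/64, -233523/640, …
ICs: h(0) = 3, h′(0) = -18.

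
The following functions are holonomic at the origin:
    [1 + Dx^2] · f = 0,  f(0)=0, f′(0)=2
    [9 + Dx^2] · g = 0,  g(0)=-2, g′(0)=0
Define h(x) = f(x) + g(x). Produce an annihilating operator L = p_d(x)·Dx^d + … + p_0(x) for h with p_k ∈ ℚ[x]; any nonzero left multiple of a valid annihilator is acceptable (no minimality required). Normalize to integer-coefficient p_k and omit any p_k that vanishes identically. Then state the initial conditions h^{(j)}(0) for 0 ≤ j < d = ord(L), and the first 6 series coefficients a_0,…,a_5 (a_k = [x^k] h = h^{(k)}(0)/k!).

f: a_k = 0, 2, 0, -1/3, 0, 1/60, …
g: a_k = -2, 0, 9, 0, -27/4, 0, …
h₀=f+g: left-lcm gives L₀, ord ≤ 4.
L = 9 + 10·Dx^2 + Dx^4  (order 4).
h: a_k = -2, 2, 9, -1/3, -27/4, 1/60, …
ICs: h(0) = -2, h′(0) = 2, h′′(0) = 18, h′′′(0) = -2.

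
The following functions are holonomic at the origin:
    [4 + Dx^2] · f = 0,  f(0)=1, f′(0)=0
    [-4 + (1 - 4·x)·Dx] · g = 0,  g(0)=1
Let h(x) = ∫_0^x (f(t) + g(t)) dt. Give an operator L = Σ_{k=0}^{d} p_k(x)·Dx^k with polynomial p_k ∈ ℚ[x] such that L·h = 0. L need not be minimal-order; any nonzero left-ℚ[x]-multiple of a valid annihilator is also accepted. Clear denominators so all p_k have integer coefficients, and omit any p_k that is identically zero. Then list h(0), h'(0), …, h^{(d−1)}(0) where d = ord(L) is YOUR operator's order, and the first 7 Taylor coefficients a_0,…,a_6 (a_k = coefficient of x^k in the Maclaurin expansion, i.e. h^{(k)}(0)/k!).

f: a_k = 1, 0, -2, 0, 2/3, 0, -4/45, …
g: a_k = 1, 4, 16, 64, 256, 1024, 4096, …
L₀ := lclm(L_f,L_g); ord L₀ ≤ 2+1.
h=∫₀ˣh₀: take L = L₀·Dx.
L = (-400 + 128·x - 256·x^2)·Dx + (36 - 176·x + 192·x^2 - 256·x^3)·Dx^2 + (-100 + 32·x - 64·x^2)·Dx^3 + (9 - 44·x + 48·x^2 - 64·x^3)·Dx^4  (order 4).
h: a_k = 0, 2, 2, 14/3, 16, 154/3, 512/3, …
ICs: h(0) = 0, h′(0) = 2, h′′(0) = 4, h′′′(0) = 28.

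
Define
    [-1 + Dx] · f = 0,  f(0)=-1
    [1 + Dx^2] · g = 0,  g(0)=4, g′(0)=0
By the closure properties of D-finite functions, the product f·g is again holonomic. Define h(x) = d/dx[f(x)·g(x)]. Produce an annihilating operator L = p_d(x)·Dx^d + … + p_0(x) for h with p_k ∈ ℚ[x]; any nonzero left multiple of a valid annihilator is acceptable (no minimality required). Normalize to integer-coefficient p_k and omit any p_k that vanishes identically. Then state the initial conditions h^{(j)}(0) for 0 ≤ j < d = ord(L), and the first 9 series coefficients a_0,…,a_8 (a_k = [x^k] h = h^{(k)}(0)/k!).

L = 2 - 2·Dx + Dx^2  (order 2).
h: a_k = -4, 0, 4, 8/3, 2/3, 0, -2/45, -4/315, -1/630, …
ICs: h(0) = -4, h′(0) = 0.

f: a_k = -1, -1, -1/2, -1/6, -1/24, -1/120, -1/720, -1/5040, -1/40320, …
g: a_k = 4, 0, -2, 0, 1/6, 0, -1/180, 0, 1/10080, …
Sym-product of L_f,L_g gives L₀ (≤ ord 2).
h₀' ⇒ L via d/dx closure of L₀.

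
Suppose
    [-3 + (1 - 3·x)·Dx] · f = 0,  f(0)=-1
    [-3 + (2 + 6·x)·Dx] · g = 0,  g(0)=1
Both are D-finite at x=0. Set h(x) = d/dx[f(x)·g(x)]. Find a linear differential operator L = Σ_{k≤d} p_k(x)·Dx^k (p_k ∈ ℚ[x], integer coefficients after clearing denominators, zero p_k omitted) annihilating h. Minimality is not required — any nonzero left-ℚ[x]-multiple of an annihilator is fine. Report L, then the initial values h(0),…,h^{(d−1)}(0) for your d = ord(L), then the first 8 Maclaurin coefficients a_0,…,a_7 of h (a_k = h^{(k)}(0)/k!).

L = (11 + 54·x + 27·x^2) + (-2 - 2·x + 18·x^2 + 18·x^3)·Dx  (order 1).
h: a_k = -9/2, -99/4, -1863/16, -14499/32, -443475/256, -3147093/512, -44564499/2048, -302770467/4096, …
ICs: h(0) = -9/2.

f: a_k = -1, -3, -9, -27, -81, -243, -729, -2187, …
g: a_k = 1, 3/2, -9/8, 27/16, -405/128, 1701/256, -15309/1024, 72171/2048, …
f·g: L₀ = L_f ⊗_s L_g, ord ≤ 1·1.
Differentiate: ansatz ord ≤ ord L₀ ⇒ L.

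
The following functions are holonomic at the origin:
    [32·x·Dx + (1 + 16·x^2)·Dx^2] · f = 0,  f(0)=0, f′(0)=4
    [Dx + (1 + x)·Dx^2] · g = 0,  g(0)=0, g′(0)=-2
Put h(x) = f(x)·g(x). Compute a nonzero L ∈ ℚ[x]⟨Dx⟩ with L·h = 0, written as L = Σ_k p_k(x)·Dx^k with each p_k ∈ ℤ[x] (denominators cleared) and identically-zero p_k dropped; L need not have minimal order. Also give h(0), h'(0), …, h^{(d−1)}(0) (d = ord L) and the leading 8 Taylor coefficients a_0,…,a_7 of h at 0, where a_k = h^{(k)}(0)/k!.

f: a_k = 0, 4, 0, -64/3, 0, 1024/5, 0, -16384/7, …
g: a_k = 0, -2, 1, -2/3, 1/2, -2/5, 1/3, -2/7, …
Product ⇒ symmetric product L₀, ord ≤ 4.
L = (4224 + 8384·x + 204800·x^2 + 531456·x^3 + 491520·x^4 + 212992·x^5 + 262144·x^7)·Dx + (4098 + 28864·x + 258368·x^2 + 1045504·x^3 + 1798144·x^4 + 1523712·x^5 + 573440·x^6 + 786432·x^7 + 917504·x^8)·Dx^2 + (132 + 8644·x + 37632·x^2 + 196032·x^3 + 614400·x^4 + 955392·x^5 + 786432·x^6 + 540672·x^7 + 786432·x^8 + 524288·x^9)·Dx^3 + (65 + 258·x + 2497·x^2 + 8576·x^3 + 30336·x^4 + 76800·x^5 + 118272·x^6 + 98304·x^7 + 98304·x^8 + 131072·x^9 + 65536·x^10)·Dx^4  (order 4).
h: a_k = 0, 0, -8, 4, 40, -58/3, -17864/45, 2932/15, …
ICs: h(0) = 0, h′(0) = 0, h′′(0) = -16, h′′′(0) = 24.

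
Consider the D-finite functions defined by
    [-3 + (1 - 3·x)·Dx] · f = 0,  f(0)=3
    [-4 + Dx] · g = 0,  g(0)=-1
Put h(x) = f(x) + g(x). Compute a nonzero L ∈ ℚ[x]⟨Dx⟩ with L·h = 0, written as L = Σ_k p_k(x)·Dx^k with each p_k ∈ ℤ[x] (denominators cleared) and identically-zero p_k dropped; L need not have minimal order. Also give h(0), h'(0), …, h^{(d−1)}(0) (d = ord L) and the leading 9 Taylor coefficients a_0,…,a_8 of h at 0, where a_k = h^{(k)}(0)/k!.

L = (-24 - 144·x) + (2 + 96·x - 144·x^2)·Dx + (1 - 15·x + 36·x^2)·Dx^2  (order 2).
h: a_k = 2, 5, 19, 211/3, 697/3, 10807/15, 98159/45, 2065691/315, 6199633/315, …
ICs: h(0) = 2, h′(0) = 5.

f: a_k = 3, 9, 27, 81, 243, 729, 2187, 6561, 19683, …
g: a_k = -1, -4, -8, -32/3, -32/3, -128/15, -256/45, -1024/315, -512/315, …
f+g: L₀ = lclm(L_f,L_g), ord ≤ 1+1.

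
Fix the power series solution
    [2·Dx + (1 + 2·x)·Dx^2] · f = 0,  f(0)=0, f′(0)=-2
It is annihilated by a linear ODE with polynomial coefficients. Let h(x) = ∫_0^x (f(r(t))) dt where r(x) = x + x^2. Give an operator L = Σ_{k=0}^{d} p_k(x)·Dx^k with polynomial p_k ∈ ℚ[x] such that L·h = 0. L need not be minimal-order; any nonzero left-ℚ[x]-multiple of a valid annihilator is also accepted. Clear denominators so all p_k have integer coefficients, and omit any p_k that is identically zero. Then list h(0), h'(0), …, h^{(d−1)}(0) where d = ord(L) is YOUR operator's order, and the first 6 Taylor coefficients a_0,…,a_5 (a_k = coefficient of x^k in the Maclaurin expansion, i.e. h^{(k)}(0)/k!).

L = (4·x + 4·x^2)·Dx^2 + (1 + 4·x + 6·x^2 + 4·x^3)·Dx^3  (order 3).
h: a_k = 0, 0, -1, 0, 1/3, -2/5, …
ICs: h(0) = 0, h′(0) = 0, h′′(0) = -2.

f: a_k = 0, -2, 2, -8/3, 4, -32/5, …
f∘r: x↦r, Dx↦Dx/r' in L_f ⇒ L₀.
h=∫h₀ ⇒ L = L₀·Dx.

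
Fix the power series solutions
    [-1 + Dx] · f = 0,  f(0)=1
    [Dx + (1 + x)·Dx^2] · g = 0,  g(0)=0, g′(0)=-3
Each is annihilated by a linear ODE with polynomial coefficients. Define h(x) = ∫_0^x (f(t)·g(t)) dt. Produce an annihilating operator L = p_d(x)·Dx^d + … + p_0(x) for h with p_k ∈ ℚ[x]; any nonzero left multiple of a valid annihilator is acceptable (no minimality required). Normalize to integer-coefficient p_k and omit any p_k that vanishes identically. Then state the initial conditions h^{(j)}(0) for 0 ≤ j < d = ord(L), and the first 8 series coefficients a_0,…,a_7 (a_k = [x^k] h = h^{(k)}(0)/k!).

f: a_k = 1, 1, 1/2, 1/6, 1/24, 1/120, 1/720, 1/5040, …
g: a_k = 0, -3, 3/2, -1, 3/4, -3/5, 1/2, -3/7, …
L₀ := L_f ⊗_s L_g (sym. prod.), ord ≤ 2.
∫: right-multiply L₀ by Dx.
L = x·Dx + (-1 - 2·x)·Dx^2 + (1 + x)·Dx^3  (order 3).
h: a_k = 0, 0, -3/2, -1/2, -1/4, 0, -3/80, 1/48, …
ICs: h(0) = 0, h′(0) = 0, h′′(0) = -3.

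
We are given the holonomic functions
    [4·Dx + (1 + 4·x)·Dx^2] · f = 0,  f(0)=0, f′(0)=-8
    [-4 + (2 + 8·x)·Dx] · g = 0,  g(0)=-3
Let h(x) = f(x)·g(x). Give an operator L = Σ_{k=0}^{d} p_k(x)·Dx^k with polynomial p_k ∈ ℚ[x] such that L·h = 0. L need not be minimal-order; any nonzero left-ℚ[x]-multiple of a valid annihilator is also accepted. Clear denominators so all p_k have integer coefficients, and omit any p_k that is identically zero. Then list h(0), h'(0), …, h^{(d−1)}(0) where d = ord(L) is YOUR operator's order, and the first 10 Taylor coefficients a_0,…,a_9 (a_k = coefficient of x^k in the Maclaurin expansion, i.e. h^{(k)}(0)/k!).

L = 4 + (1 + 8·x + 16·x^2)·Dx^2  (order 2).
h: a_k = 0, 24, 0, -16, 64, -1136/5, 3968/5, -97376/35, 344192/35, -736432/21, …
ICs: h(0) = 0, h′(0) = 24.

f: a_k = 0, -8, 16, -128/3, 128, -2048/5, 4096/3, -32768/7, 16384, -524288/9, …
g: a_k = -3, -6, 6, -12, 30, -84, 252, -792, 2574, -8580, …
f·g: L₀ = L_f ⊗_s L_g, ord ≤ 2·1.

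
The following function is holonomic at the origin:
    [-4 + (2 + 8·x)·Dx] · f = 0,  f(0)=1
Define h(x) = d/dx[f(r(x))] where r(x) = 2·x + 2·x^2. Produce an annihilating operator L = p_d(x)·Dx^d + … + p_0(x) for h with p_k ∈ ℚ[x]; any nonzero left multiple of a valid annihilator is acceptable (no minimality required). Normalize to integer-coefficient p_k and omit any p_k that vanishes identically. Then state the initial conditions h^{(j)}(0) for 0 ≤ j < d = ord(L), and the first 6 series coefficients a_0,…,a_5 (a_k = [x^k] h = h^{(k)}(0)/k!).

f: a_k = 1, 2, -2, 4, -10, 28, …
f∘r: x↦r, Dx↦Dx/r' in L_f ⇒ L₀.
h₀' ⇒ L via d/dx closure of L₀.
L = -2 + (-1 - 10·x - 24·x^2 - 16·x^3)·Dx  (order 1).
h: a_k = 4, -8, 48, -288, 1760, -10944, …
ICs: h(0) = 4.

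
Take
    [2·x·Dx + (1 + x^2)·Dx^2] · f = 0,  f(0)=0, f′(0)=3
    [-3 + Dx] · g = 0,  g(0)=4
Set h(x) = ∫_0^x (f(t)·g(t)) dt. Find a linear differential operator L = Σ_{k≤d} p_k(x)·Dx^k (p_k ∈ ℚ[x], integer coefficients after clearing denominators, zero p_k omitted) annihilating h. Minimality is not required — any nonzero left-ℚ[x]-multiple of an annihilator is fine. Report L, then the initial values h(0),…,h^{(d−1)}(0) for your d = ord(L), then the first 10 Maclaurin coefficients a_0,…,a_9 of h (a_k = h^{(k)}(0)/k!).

L = (9 - 6·x + 9·x^2)·Dx + (-6 + 2·x - 6·x^2)·Dx^2 + (1 + x^2)·Dx^3  (order 3).
h: a_k = 0, 0, 6, 12, 25/2, 42/5, 83/20, 27/14, 1083/1120, 43/140, …
ICs: h(0) = 0, h′(0) = 0, h′′(0) = 12.

f: a_k = 0, 3, 0, -1, 0, 3/5, 0, -3/7, 0, 1/3, …
g: a_k = 4, 12, 18, 18, 27/2, 81/10, 81/20, 243/140, 729/1120, 243/1120, …
Product ⇒ symmetric product L₀, ord ≤ 2.
h=∫₀ˣh₀: take L = L₀·Dx.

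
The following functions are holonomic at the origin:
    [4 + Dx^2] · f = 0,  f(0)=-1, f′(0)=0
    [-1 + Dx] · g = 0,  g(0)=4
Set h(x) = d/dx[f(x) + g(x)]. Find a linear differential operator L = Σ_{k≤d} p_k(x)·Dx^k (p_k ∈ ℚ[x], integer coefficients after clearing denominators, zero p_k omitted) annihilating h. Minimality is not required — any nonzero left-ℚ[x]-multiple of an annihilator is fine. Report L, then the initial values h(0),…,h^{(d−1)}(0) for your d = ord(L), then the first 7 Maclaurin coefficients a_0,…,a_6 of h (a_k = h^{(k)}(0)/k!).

L = 4 - 4·Dx + Dx^2 - Dx^3  (order 3).
h: a_k = 4, 8, 2, -2, 1/6, 17/30, 1/180, …
ICs: h(0) = 4, h′(0) = 8, h′′(0) = 4.

f: a_k = -1, 0, 2, 0, -2/3, 0, 4/45, …
g: a_k = 4, 4, 2, 2/3, 1/6, 1/30, 1/180, …
L₀ := lclm(L_f,L_g); ord L₀ ≤ 2+1.
Derive L from L₀ (diff closure).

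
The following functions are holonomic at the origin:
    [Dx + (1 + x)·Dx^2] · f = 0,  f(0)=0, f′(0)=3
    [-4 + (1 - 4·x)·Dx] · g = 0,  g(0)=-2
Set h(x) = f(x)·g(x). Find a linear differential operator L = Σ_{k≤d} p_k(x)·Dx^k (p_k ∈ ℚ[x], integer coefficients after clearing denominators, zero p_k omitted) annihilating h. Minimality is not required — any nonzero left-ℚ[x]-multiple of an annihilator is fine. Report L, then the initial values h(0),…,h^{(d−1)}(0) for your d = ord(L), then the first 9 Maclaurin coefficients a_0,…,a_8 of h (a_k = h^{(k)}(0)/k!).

f: a_k = 0, 3, -3/2, 1, -3/4, 3/5, -1/2, 3/7, -3/8, …
g: a_k = -2, -8, -32, -128, -512, -2048, -8192, -32768, -131072, …
Sym-product of L_f,L_g gives L₀ (≤ ord 2).
L = 4 + (7 + 12·x)·Dx + (-1 + 3·x + 4·x^2)·Dx^2  (order 2).
h: a_k = 0, -6, -21, -86, -685/2, -6856/5, -27419/5, -767762/35, -12284087/140, …
ICs: h(0) = 0, h′(0) = -6.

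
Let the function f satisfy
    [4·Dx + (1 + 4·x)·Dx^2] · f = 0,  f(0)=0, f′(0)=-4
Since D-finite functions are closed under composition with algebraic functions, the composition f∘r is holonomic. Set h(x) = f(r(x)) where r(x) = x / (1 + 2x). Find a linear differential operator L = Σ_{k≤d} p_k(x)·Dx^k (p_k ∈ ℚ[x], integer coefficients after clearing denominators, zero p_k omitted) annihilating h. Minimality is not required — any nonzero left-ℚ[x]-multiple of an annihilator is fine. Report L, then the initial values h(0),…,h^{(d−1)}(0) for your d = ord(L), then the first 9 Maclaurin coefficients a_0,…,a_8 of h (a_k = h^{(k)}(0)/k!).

f: a_k = 0, -4, 8, -64/3, 64, -1024/5, 2048/3, -16384/7, 8192, …
Substitute x→r, Dx→(1/r')Dx; clear ⇒ L₀.
L = (8 + 24·x)·Dx + (1 + 8·x + 12·x^2)·Dx^2  (order 2).
h: a_k = 0, -4, 16, -208/3, 320, -7744/5, 23296/3, -279808/7, 209920, …
ICs: h(0) = 0, h′(0) = -4.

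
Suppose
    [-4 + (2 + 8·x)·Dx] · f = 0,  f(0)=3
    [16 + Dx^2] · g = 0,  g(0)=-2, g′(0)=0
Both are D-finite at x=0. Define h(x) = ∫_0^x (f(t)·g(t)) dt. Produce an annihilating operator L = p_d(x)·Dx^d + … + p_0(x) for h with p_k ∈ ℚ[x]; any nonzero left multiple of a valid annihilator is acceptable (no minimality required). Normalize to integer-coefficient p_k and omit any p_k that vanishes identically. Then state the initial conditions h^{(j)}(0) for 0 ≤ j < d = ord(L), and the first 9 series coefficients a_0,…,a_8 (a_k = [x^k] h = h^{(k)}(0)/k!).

L = (28 + 128·x + 256·x^2)·Dx + (-4 - 16·x)·Dx^2 + (1 + 8·x + 16·x^2)·Dx^3  (order 3).
h: a_k = 0, -6, -6, 20, 18, -20, -52/3, 2792/105, -802/15, …
ICs: h(0) = 0, h′(0) = -6, h′′(0) = -12.

f: a_k = 3, 6, -6, 12, -30, 84, -252, 792, -2574, …
g: a_k = -2, 0, 16, 0, -64/3, 0, 512/45, 0, -1024/315, …
Sym-product of L_f,L_g gives L₀ (≤ ord 2).
h=∫₀ˣh₀: take L = L₀·Dx.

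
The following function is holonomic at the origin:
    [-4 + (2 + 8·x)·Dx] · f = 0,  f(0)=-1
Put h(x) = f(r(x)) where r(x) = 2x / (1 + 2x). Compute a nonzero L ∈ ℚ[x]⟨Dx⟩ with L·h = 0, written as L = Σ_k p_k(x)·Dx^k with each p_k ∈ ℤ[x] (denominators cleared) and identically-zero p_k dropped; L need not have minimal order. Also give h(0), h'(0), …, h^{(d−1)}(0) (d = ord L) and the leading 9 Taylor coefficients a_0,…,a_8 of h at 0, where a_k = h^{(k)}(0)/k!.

L = -4 + (1 + 12·x + 20·x^2)·Dx  (order 1).
h: a_k = -1, -4, 16, -80, 480, -3264, 24064, -187136, 1510400, …
ICs: h(0) = -1.

f: a_k = -1, -2, 2, -4, 10, -28, 84, -264, 858, …
Change of var in L_f (x↦r) gives L₀.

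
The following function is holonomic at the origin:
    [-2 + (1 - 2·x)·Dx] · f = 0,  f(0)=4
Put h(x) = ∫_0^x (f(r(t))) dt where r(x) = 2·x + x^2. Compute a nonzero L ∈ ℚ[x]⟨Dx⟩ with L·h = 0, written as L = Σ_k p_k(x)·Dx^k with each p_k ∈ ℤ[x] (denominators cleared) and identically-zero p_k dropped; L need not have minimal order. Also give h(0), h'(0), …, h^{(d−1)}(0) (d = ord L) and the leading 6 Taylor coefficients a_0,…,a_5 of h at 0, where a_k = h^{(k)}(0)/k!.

f: a_k = 4, 8, 16, 32, 64, 128, …
L₀ from L_f via x↦r, Dx↦r'^{-1}Dx.
∫: right-multiply L₀ by Dx.
L = (4 + 4·x)·Dx + (-1 + 4·x + 2·x^2)·Dx^2  (order 2).
h: a_k = 0, 4, 8, 24, 80, 1424/5, …
ICs: h(0) = 0, h′(0) = 4.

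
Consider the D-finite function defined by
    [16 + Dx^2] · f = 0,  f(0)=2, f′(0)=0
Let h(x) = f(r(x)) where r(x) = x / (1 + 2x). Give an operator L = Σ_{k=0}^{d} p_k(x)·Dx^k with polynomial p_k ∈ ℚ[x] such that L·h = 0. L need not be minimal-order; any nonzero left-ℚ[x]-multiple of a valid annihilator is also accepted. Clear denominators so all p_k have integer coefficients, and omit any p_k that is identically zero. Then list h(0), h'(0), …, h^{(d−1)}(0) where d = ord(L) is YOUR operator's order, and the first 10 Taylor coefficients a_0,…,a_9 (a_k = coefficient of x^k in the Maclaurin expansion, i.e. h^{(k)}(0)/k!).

L = 16 + (4 + 24·x + 48·x^2 + 32·x^3)·Dx + (1 + 8·x + 24·x^2 + 32·x^3 + 16·x^4)·Dx^2  (order 2).
h: a_k = 2, 0, -16, 64, -512/3, 1024/3, -19712/45, -1024/5, 1205248/315, -5292032/315, …
ICs: h(0) = 2, h′(0) = 0.

f: a_k = 2, 0, -16, 0, 64/3, 0, -512/45, 0, 1024/315, 0, …
f∘r: x↦r, Dx↦Dx/r' in L_f ⇒ L₀.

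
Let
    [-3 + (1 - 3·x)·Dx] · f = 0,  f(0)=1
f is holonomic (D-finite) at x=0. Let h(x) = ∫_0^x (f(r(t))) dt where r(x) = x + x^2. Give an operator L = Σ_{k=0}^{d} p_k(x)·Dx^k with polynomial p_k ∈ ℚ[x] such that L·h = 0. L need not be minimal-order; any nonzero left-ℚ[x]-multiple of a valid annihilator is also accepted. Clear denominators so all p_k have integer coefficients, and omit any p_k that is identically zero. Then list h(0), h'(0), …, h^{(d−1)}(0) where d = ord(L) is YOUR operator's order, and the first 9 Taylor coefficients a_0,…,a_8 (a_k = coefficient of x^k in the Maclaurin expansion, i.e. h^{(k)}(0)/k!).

f: a_k = 1, 3, 9, 27, 81, 243, 729, 2187, 6561, …
h₀=f(r): pull back L_f along r ⇒ L₀.
Integrate: L := L₀·Dx.
L = (3 + 6·x)·Dx + (-1 + 3·x + 3·x^2)·Dx^2  (order 2).
h: a_k = 0, 1, 3/2, 4, 45/4, 171/5, 108, 351, 9315/8, …
ICs: h(0) = 0, h′(0) = 1.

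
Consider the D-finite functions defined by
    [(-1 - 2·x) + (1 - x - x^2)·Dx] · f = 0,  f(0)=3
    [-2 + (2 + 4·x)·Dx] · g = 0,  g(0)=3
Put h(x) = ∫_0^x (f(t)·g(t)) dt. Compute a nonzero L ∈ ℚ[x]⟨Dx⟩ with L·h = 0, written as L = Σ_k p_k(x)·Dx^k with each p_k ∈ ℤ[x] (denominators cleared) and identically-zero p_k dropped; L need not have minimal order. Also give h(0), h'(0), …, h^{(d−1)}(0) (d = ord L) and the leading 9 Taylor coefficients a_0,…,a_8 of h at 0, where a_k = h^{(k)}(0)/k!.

f: a_k = 3, 3, 6, 9, 15, 24, 39, 63, 102, …
g: a_k = 3, 3, -3/2, 3/2, -15/8, 21/8, -63/16, 99/16, -1287/128, …
f·g: L₀ = L_f ⊗_s L_g, ord ≤ 1·1.
h=∫₀ˣh₀: take L = L₀·Dx.
L = (2 + 3·x + 3·x^2)·Dx + (-1 - x + 3·x^2 + 2·x^3)·Dx^2  (order 2).
h: a_k = 0, 9, 9, 15/2, 45/4, 99/8, 153/8, 2637/112, 2385/64, …
ICs: h(0) = 0, h′(0) = 9.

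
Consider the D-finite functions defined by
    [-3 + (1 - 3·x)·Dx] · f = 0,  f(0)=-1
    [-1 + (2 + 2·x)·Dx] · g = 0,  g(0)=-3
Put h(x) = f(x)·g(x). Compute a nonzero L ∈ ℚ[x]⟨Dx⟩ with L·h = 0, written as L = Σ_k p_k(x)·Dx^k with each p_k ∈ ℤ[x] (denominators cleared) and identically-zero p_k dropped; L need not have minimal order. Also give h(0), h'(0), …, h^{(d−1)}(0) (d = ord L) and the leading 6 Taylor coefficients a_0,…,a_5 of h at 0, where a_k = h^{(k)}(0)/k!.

L = (7 + 3·x) + (-2 + 4·x + 6·x^2)·Dx  (order 1).
h: a_k = 3, 21/2, 249/8, 1497/16, 35913/128, 215499/256, …
ICs: h(0) = 3.

f: a_k = -1, -3, -9, -27, -81, -243, …
g: a_k = -3, -3/2, 3/8, -3/16, 15/128, -21/256, …
f·g: L₀ = L_f ⊗_s L_g, ord ≤ 1·1.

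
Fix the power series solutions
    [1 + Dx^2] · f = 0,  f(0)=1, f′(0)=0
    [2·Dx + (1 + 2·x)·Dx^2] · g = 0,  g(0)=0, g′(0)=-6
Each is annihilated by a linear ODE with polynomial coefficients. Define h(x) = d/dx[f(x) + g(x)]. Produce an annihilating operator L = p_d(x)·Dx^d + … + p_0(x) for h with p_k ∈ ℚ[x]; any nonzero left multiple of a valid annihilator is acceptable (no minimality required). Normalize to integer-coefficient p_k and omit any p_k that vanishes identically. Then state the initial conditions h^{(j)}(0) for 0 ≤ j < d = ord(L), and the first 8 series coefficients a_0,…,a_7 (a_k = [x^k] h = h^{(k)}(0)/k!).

L = (50 + 8·x + 8·x^2) + (9 + 22·x + 12·x^2 + 8·x^3)·Dx + (50 + 8·x + 8·x^2)·Dx^2 + (9 + 22·x + 12·x^2 + 8·x^3)·Dx^3  (order 3).
h: a_k = -6, 11, -24, 289/6, -96, 23039/120, -384, 3870721/5040, …
ICs: h(0) = -6, h′(0) = 11, h′′(0) = -48.

f: a_k = 1, 0, -1/2, 0, 1/24, 0, -1/720, 0, …
g: a_k = 0, -6, 6, -8, 12, -96/5, 32, -384/7, …
Sum ⇒ L₀ = lclm(L_f,L_g) in ℚ(x)⟨Dx⟩.
h=h₀': d/dx-closure on L₀ ⇒ L.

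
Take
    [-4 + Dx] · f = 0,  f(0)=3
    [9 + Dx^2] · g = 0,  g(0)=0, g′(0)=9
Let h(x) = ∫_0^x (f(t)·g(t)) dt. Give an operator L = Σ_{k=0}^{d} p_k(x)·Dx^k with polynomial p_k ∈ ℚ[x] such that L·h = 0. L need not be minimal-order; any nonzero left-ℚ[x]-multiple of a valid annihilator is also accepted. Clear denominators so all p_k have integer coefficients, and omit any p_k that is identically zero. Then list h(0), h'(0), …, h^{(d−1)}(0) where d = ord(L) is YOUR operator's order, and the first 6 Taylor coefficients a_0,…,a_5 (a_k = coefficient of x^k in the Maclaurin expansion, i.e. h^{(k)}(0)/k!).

L = 25·Dx - 8·Dx^2 + Dx^3  (order 3).
h: a_k = 0, 0, 27/2, 36, 351/8, 126/5, …
ICs: h(0) = 0, h′(0) = 0, h′′(0) = 27.

f: a_k = 3, 12, 24, 32, 32, 128/5, …
g: a_k = 0, 9, 0, -27/2, 0, 243/40, …
Sym-product of L_f,L_g gives L₀ (≤ ord 2).
h=∫₀ˣh₀: take L = L₀·Dx.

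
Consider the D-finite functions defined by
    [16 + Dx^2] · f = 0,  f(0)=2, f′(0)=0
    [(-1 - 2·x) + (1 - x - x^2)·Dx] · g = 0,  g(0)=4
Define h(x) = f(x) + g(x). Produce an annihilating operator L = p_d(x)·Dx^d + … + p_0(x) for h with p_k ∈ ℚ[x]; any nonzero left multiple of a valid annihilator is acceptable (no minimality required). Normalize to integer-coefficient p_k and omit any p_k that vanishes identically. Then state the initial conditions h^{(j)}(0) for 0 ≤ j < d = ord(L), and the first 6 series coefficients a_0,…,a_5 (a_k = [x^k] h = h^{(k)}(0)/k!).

L = (-272 - 384·x + 352·x^2 - 192·x^3 - 640·x^4 - 256·x^5) + (160 - 368·x - 32·x^2 + 544·x^3 - 48·x^4 - 384·x^5 - 128·x^6)·Dx + (-17 - 24·x + 22·x^2 - 12·x^3 - 40·x^4 - 16·x^5)·Dx^2 + (10 - 23·x - 2·x^2 + 34·x^3 - 3·x^4 - 24·x^5 - 8·x^6)·Dx^3  (order 3).
h: a_k = 6, 4, -8, 12, 124/3, 32, …
ICs: h(0) = 6, h′(0) = 4, h′′(0) = -16.

f: a_k = 2, 0, -16, 0, 64/3, 0, …
g: a_k = 4, 4, 8, 12, 20, 32, …
h₀=f+g: left-lcm gives L₀, ord ≤ 3.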